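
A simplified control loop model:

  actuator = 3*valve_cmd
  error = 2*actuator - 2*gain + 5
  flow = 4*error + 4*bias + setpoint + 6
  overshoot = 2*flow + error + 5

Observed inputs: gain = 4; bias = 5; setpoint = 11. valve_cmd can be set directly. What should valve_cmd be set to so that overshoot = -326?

valve_cmd = -7

Substituting into the error equation gives error = 6*valve_cmd - 3.
flow becomes 24*valve_cmd + 25.
Substituting into the overshoot equation gives overshoot = 54*valve_cmd + 52.
Solve 54*valve_cmd + 52 = -326: valve_cmd = (-326 - 52) / 54 = -7.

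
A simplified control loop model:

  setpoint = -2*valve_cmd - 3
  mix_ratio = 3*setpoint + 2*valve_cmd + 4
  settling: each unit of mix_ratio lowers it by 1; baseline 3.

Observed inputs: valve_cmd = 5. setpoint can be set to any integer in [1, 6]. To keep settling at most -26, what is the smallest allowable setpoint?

setpoint = 5

Intervening on setpoint fixes its value directly, overriding its dependence on valve_cmd.
Substituting into the mix_ratio equation gives mix_ratio = 3*setpoint + 14.
settling becomes -3*setpoint - 11.
Require -3*setpoint - 11 ≤ -26, so setpoint ≥ 5.
The smallest integer in [1, 6] satisfying this is 5.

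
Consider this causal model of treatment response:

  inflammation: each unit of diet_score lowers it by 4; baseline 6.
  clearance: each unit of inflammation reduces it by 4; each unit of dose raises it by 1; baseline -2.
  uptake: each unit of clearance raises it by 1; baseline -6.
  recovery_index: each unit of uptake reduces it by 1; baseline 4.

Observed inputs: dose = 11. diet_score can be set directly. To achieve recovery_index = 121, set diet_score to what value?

Substituting into the clearance equation gives clearance = 16*diet_score - 15.
Substituting into the uptake equation gives uptake = 16*diet_score - 21.
Substituting into the recovery_index equation gives recovery_index = -16*diet_score + 25.
Solve -16*diet_score + 25 = 121: diet_score = (121 - 25) / -16 = -6.

diet_score = -6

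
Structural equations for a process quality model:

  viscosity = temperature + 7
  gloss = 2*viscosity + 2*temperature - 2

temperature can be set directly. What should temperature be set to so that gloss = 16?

temperature = 1

Substituting into the gloss equation gives gloss = 4*temperature + 12.
Solve 4*temperature + 12 = 16: temperature = (16 - 12) / 4 = 1.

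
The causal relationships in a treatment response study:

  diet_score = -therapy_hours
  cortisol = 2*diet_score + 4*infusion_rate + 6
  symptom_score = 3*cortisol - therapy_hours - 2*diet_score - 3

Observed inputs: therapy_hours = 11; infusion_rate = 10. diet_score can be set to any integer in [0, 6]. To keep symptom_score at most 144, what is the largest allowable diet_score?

Intervening on diet_score fixes its value directly, overriding its dependence on therapy_hours.
Substituting into the cortisol equation gives cortisol = 2*diet_score + 46.
This gives symptom_score = 4*diet_score + 124.
Require 4*diet_score + 124 ≤ 144, so diet_score ≤ 5.
The largest integer in [0, 6] satisfying this is 5.

diet_score = 5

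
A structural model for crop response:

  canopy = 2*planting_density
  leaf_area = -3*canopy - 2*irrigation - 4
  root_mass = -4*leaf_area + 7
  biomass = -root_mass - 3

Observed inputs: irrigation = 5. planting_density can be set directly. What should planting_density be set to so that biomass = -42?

Substituting into the leaf_area equation gives leaf_area = -6*planting_density - 14.
This gives root_mass = 24*planting_density + 63.
Substituting into the biomass equation gives biomass = -24*planting_density - 66.
Solve -24*planting_density - 66 = -42: planting_density = (-42 + 66) / -24 = -1.

planting_density = -1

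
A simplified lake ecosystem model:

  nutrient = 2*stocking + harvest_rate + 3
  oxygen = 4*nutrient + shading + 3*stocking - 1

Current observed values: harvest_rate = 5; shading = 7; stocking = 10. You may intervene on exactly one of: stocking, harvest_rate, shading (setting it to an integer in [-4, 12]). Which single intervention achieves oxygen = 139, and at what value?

Intervening on stocking: oxygen = 11*stocking + 38. Reaching 139 requires stocking = 101/11, not an integer.
Intervening on harvest_rate: oxygen = 4*harvest_rate + 128. Reaching 139 requires harvest_rate = 11/4, not an integer.
Intervening on shading: with other inputs at their observed values, oxygen = shading + 141. Solving for 139 gives shading = -2, within [-4, 12].

set shading = -2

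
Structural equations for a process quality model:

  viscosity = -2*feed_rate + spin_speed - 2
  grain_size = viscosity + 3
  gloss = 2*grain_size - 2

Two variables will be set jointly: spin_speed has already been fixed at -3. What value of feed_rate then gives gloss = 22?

With spin_speed held at -3:
Substituting into the viscosity equation gives viscosity = -2*feed_rate - 5.
grain_size becomes -2*feed_rate - 2.
Substituting into the gloss equation gives gloss = -4*feed_rate - 6.
Solve -4*feed_rate - 6 = 22: feed_rate = (22 + 6) / -4 = -7.

feed_rate = -7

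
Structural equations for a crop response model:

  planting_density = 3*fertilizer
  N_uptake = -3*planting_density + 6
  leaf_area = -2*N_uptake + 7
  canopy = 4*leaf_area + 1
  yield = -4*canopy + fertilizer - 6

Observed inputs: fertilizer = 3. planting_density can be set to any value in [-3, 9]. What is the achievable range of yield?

Intervening on planting_density fixes its value directly, overriding its dependence on fertilizer.
Substituting into the leaf_area equation gives leaf_area = 6*planting_density - 5.
Substituting into the canopy equation gives canopy = 24*planting_density - 19.
yield becomes -96*planting_density + 73.
Linear in planting_density, so extremes are at the endpoints: planting_density = -3 gives yield = 361; planting_density = 9 gives yield = -791.

-791 to 361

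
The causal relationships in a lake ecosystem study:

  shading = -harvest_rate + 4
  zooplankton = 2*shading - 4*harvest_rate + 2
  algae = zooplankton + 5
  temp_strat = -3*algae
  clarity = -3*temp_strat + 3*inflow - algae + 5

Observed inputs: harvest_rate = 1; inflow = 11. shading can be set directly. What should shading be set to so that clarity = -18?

Intervening on shading fixes its value directly, overriding its dependence on harvest_rate.
Substituting into the zooplankton equation gives zooplankton = 2*shading - 2.
Substituting into the algae equation gives algae = 2*shading + 3.
So temp_strat = -6*shading - 9.
Substituting into the clarity equation gives clarity = 16*shading + 62.
Solve 16*shading + 62 = -18: shading = (-18 - 62) / 16 = -5.

shading = -5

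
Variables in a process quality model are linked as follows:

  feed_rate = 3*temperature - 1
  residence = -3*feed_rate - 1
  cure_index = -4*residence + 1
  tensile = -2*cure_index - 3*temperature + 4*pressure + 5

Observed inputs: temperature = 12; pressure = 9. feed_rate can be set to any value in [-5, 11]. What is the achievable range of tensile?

Intervening on feed_rate fixes its value directly, overriding its dependence on temperature.
Substituting into the cure_index equation gives cure_index = 12*feed_rate + 5.
Substituting into the tensile equation gives tensile = -24*feed_rate - 5.
Linear in feed_rate, so extremes are at the endpoints: feed_rate = -5 gives tensile = 115; feed_rate = 11 gives tensile = -269.

-269 to 115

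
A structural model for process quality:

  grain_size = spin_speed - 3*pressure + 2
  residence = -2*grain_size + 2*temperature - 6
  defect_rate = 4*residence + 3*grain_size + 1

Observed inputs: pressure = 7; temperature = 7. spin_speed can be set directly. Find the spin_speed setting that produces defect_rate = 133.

Substituting into the grain_size equation gives grain_size = spin_speed - 19.
So residence = -2*spin_speed + 46.
This gives defect_rate = -5*spin_speed + 128.
Solve -5*spin_speed + 128 = 133: spin_speed = (133 - 128) / -5 = -1.

spin_speed = -1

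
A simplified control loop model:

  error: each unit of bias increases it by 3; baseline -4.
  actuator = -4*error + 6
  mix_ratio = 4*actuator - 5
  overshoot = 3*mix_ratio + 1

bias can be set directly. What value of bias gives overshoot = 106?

Substituting into the actuator equation gives actuator = -12*bias + 22.
Substituting into the mix_ratio equation gives mix_ratio = -48*bias + 83.
Substituting into the overshoot equation gives overshoot = -144*bias + 250.
Solve -144*bias + 250 = 106: bias = (106 - 250) / -144 = 1.

bias = 1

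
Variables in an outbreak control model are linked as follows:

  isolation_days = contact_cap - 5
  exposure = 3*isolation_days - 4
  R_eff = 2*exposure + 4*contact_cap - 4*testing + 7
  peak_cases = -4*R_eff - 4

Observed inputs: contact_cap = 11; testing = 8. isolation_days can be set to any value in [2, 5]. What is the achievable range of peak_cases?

Intervening on isolation_days fixes its value directly, overriding its dependence on contact_cap.
Substituting into the R_eff equation gives R_eff = 6*isolation_days + 11.
Substituting into the peak_cases equation gives peak_cases = -24*isolation_days - 48.
Linear in isolation_days, so extremes are at the endpoints: isolation_days = 2 gives peak_cases = -96; isolation_days = 5 gives peak_cases = -168.

-168 to -96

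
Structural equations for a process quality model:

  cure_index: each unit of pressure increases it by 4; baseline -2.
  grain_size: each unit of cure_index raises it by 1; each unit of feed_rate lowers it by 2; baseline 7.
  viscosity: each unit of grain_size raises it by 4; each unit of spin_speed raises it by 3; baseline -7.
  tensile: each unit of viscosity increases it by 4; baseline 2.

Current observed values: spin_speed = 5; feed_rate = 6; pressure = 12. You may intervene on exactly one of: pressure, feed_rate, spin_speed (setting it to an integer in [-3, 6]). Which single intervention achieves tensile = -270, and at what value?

set pressure = -3

Intervening on pressure: with other inputs at their observed values, tensile = 64*pressure - 78. Solving for -270 gives pressure = -3, within [-3, 6].
Intervening on feed_rate: tensile = -32*feed_rate + 882. Reaching -270 requires feed_rate = 36, outside [-3, 6].
Intervening on spin_speed: tensile = 12*spin_speed + 630. Reaching -270 requires spin_speed = -75, outside [-3, 6].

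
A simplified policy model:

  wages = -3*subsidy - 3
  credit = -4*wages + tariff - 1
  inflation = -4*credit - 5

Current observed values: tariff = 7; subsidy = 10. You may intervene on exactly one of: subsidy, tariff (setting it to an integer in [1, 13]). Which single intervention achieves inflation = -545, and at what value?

Intervening on subsidy: inflation = -48*subsidy - 77. Reaching -545 requires subsidy = 39/4, not an integer.
Intervening on tariff: with other inputs at their observed values, inflation = -4*tariff - 529. Solving for -545 gives tariff = 4, within [1, 13].

set tariff = 4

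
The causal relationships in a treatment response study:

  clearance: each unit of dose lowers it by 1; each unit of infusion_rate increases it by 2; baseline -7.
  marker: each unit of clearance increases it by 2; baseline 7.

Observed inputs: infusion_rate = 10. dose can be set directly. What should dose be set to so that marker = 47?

Substituting into the clearance equation gives clearance = -dose + 13.
marker becomes -2*dose + 33.
Solve -2*dose + 33 = 47: dose = (47 - 33) / -2 = -7.

dose = -7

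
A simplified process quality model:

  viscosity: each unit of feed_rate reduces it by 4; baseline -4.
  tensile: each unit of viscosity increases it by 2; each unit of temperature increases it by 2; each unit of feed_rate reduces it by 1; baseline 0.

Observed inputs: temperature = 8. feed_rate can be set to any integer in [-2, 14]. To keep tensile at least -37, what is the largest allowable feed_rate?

feed_rate = 5

Substituting into the tensile equation gives tensile = -9*feed_rate + 8.
Require -9*feed_rate + 8 ≥ -37, so feed_rate ≤ 5.
The largest integer in [-2, 14] satisfying this is 5.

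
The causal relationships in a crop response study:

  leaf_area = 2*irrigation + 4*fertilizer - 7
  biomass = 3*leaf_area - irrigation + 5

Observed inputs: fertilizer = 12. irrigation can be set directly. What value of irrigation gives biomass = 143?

Substituting into the leaf_area equation gives leaf_area = 2*irrigation + 41.
This gives biomass = 5*irrigation + 128.
Solve 5*irrigation + 128 = 143: irrigation = (143 - 128) / 5 = 3.

irrigation = 3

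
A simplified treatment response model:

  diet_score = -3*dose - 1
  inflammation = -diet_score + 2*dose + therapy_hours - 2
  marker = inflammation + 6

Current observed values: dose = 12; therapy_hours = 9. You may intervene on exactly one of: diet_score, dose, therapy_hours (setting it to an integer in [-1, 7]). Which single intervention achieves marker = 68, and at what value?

set therapy_hours = 3

Intervening on diet_score: marker = -diet_score + 37. Reaching 68 requires diet_score = -31, outside [-1, 7].
Intervening on dose: marker = 5*dose + 14. Reaching 68 requires dose = 54/5, not an integer.
Intervening on therapy_hours: with other inputs at their observed values, marker = therapy_hours + 65. Solving for 68 gives therapy_hours = 3, within [-1, 7].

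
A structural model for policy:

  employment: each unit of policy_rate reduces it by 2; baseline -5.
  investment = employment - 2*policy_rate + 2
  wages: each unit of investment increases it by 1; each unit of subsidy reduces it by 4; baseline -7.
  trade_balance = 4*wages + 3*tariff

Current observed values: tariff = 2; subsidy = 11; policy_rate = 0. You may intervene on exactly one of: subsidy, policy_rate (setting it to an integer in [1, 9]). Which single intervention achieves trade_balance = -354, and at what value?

set policy_rate = 9

Intervening on subsidy: trade_balance = -16*subsidy - 34. Reaching -354 requires subsidy = 20, outside [1, 9].
Intervening on policy_rate: with other inputs at their observed values, trade_balance = -16*policy_rate - 210. Solving for -354 gives policy_rate = 9, within [1, 9].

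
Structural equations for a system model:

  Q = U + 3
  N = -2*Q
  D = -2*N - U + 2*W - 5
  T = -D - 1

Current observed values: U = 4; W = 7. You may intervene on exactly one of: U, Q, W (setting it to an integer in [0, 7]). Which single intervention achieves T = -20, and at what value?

Intervening on U: T = -3*U - 22. Reaching -20 requires U = -2/3, not an integer.
Intervening on Q: T = -4*Q - 6. Reaching -20 requires Q = 7/2, not an integer.
Intervening on W: with other inputs at their observed values, T = -2*W - 20. Solving for -20 gives W = 0, within [0, 7].

set W = 0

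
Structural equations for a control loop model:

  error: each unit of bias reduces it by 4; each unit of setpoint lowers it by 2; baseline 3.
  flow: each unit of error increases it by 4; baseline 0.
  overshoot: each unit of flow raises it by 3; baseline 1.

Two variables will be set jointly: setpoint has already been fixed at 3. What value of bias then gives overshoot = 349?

bias = -8

With setpoint held at 3:
Substituting into the error equation gives error = -4*bias - 3.
This gives flow = -16*bias - 12.
overshoot becomes -48*bias - 35.
Solve -48*bias - 35 = 349: bias = (349 + 35) / -48 = -8.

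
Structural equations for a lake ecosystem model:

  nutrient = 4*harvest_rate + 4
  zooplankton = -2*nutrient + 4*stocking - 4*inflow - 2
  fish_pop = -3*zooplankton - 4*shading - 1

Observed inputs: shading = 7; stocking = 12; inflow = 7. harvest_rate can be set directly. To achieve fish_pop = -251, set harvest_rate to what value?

Substituting into the zooplankton equation gives zooplankton = -8*harvest_rate + 10.
This gives fish_pop = 24*harvest_rate - 59.
Solve 24*harvest_rate - 59 = -251: harvest_rate = (-251 + 59) / 24 = -8.

harvest_rate = -8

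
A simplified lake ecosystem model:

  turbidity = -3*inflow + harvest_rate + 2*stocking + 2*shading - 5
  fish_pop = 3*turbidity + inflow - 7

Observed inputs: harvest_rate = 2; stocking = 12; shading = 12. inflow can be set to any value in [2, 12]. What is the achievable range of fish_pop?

32 to 112

Substituting into the turbidity equation gives turbidity = -3*inflow + 45.
Substituting into the fish_pop equation gives fish_pop = -8*inflow + 128.
Linear in inflow, so extremes are at the endpoints: inflow = 2 gives fish_pop = 112; inflow = 12 gives fish_pop = 32.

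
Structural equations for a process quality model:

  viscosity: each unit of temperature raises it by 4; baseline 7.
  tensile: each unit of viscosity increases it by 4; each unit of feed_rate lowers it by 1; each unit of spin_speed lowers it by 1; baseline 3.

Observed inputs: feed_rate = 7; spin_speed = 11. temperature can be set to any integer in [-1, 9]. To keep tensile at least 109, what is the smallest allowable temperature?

Substituting into the tensile equation gives tensile = 16*temperature + 13.
Require 16*temperature + 13 ≥ 109, so temperature ≥ 6.
The smallest integer in [-1, 9] satisfying this is 6.

temperature = 6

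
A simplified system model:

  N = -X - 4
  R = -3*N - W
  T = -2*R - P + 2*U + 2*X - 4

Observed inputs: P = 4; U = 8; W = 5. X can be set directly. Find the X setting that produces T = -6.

Substituting into the R equation gives R = 3*X + 7.
Substituting into the T equation gives T = -4*X - 6.
Solve -4*X - 6 = -6: X = (-6 + 6) / -4 = 0.

X = 0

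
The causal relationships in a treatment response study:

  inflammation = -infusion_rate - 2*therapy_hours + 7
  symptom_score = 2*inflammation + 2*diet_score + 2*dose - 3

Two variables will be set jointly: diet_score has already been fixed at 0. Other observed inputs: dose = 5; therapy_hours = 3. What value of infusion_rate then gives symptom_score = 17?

With diet_score held at 0:
Substituting into the inflammation equation gives inflammation = -infusion_rate + 1.
So symptom_score = -2*infusion_rate + 9.
Solve -2*infusion_rate + 9 = 17: infusion_rate = (17 - 9) / -2 = -4.

infusion_rate = -4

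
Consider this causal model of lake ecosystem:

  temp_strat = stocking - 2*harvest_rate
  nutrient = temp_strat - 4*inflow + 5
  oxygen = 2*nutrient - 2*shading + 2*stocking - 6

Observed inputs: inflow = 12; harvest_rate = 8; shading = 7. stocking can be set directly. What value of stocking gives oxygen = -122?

stocking = 4

Substituting into the temp_strat equation gives temp_strat = stocking - 16.
Substituting into the nutrient equation gives nutrient = stocking - 59.
oxygen becomes 4*stocking - 138.
Solve 4*stocking - 138 = -122: stocking = (-122 + 138) / 4 = 4.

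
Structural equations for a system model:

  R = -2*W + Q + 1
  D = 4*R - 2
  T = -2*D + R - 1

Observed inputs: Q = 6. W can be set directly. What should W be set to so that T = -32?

Substituting into the R equation gives R = -2*W + 7.
Substituting into the D equation gives D = -8*W + 26.
T becomes 14*W - 46.
Solve 14*W - 46 = -32: W = (-32 + 46) / 14 = 1.

W = 1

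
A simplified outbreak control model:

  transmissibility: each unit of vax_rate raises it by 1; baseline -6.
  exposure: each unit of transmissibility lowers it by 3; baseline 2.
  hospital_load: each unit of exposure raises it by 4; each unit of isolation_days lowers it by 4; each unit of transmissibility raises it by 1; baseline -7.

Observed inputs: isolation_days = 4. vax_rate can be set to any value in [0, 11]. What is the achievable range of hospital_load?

Substituting into the exposure equation gives exposure = -3*vax_rate + 20.
Substituting into the hospital_load equation gives hospital_load = -11*vax_rate + 51.
Linear in vax_rate, so extremes are at the endpoints: vax_rate = 0 gives hospital_load = 51; vax_rate = 11 gives hospital_load = -70.

-70 to 51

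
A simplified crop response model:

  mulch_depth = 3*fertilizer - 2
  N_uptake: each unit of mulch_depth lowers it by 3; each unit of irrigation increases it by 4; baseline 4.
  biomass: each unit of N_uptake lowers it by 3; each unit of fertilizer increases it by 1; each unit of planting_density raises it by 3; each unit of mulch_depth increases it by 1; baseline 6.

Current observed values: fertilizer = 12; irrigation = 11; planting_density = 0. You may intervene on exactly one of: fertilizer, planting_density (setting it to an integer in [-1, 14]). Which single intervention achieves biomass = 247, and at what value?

Intervening on fertilizer: biomass = 31*fertilizer - 158. Reaching 247 requires fertilizer = 405/31, not an integer.
Intervening on planting_density: with other inputs at their observed values, biomass = 3*planting_density + 214. Solving for 247 gives planting_density = 11, within [-1, 14].

set planting_density = 11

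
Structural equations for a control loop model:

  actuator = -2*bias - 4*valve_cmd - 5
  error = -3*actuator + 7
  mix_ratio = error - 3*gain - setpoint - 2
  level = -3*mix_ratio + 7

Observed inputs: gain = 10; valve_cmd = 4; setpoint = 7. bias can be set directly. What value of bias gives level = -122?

bias = 2

Substituting into the actuator equation gives actuator = -2*bias - 21.
This gives error = 6*bias + 70.
mix_ratio becomes 6*bias + 31.
Substituting into the level equation gives level = -18*bias - 86.
Solve -18*bias - 86 = -122: bias = (-122 + 86) / -18 = 2.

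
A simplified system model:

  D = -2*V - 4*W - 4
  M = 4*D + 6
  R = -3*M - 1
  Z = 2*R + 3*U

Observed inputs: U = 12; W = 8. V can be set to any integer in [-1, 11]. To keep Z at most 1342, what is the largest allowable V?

Substituting into the D equation gives D = -2*V - 36.
Substituting into the M equation gives M = -8*V - 138.
Substituting into the R equation gives R = 24*V + 413.
Substituting into the Z equation gives Z = 48*V + 862.
Require 48*V + 862 ≤ 1342, so V ≤ 10.
The largest integer in [-1, 11] satisfying this is 10.

V = 10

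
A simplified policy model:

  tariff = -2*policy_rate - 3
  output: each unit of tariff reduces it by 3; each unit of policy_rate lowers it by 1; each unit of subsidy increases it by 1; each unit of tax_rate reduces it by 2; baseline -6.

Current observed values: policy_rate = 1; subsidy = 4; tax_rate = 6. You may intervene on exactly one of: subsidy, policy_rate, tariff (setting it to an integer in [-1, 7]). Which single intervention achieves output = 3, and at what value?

Intervening on subsidy: with other inputs at their observed values, output = subsidy - 4. Solving for 3 gives subsidy = 7, within [-1, 7].
Intervening on policy_rate: output = 5*policy_rate - 5. Reaching 3 requires policy_rate = 8/5, not an integer.
Intervening on tariff: output = -3*tariff - 15. Reaching 3 requires tariff = -6, outside [-1, 7].

set subsidy = 7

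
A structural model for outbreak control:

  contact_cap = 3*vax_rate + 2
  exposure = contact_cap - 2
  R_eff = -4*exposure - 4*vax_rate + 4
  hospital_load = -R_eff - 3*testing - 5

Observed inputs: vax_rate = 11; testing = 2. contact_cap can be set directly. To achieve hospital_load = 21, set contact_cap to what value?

Intervening on contact_cap fixes its value directly, overriding its dependence on vax_rate.
Substituting into the R_eff equation gives R_eff = -4*contact_cap - 32.
hospital_load becomes 4*contact_cap + 21.
Solve 4*contact_cap + 21 = 21: contact_cap = (21 - 21) / 4 = 0.

contact_cap = 0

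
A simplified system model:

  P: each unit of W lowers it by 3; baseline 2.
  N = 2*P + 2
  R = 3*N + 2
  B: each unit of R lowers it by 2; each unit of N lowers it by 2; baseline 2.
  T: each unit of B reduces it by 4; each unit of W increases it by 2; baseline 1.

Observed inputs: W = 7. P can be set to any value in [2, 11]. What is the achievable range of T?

215 to 791

Intervening on P fixes its value directly, overriding its dependence on W.
Substituting into the R equation gives R = 6*P + 8.
This gives B = -16*P - 18.
So T = 64*P + 87.
Linear in P, so extremes are at the endpoints: P = 2 gives T = 215; P = 11 gives T = 791.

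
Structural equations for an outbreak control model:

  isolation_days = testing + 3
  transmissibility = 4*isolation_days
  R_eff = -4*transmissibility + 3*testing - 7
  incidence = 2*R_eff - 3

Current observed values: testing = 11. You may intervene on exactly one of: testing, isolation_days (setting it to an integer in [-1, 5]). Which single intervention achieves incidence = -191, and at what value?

set testing = 3

Intervening on testing: with other inputs at their observed values, incidence = -26*testing - 113. Solving for -191 gives testing = 3, within [-1, 5].
Intervening on isolation_days: incidence = -32*isolation_days + 49. Reaching -191 requires isolation_days = 15/2, not an integer.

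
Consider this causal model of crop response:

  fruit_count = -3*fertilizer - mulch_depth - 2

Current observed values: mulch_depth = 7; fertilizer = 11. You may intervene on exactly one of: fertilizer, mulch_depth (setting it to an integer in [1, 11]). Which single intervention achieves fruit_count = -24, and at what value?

set fertilizer = 5

Intervening on fertilizer: with other inputs at their observed values, fruit_count = -3*fertilizer - 9. Solving for -24 gives fertilizer = 5, within [1, 11].
Intervening on mulch_depth: fruit_count = -mulch_depth - 35. Reaching -24 requires mulch_depth = -11, outside [1, 11].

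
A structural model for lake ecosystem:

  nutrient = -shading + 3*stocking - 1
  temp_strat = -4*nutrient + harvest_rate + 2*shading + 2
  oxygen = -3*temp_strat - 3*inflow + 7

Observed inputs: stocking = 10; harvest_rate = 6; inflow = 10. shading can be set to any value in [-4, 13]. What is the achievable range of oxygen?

Substituting into the nutrient equation gives nutrient = -shading + 29.
Substituting into the temp_strat equation gives temp_strat = 6*shading - 108.
This gives oxygen = -18*shading + 301.
Linear in shading, so extremes are at the endpoints: shading = -4 gives oxygen = 373; shading = 13 gives oxygen = 67.

67 to 373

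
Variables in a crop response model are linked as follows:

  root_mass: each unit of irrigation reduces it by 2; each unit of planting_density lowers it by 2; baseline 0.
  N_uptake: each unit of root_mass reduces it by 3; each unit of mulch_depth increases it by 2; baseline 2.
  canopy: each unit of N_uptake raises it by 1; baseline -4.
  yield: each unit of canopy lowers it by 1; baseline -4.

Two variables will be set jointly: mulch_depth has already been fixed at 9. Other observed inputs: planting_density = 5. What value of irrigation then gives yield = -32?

With mulch_depth held at 9:
Substituting into the root_mass equation gives root_mass = -2*irrigation - 10.
This gives N_uptake = 6*irrigation + 50.
canopy becomes 6*irrigation + 46.
This gives yield = -6*irrigation - 50.
Solve -6*irrigation - 50 = -32: irrigation = (-32 + 50) / -6 = -3.

irrigation = -3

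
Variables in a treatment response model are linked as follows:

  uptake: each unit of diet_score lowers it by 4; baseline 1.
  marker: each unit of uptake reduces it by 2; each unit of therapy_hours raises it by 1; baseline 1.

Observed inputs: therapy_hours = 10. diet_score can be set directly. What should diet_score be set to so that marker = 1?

diet_score = -1

Substituting into the marker equation gives marker = 8*diet_score + 9.
Solve 8*diet_score + 9 = 1: diet_score = (1 - 9) / 8 = -1.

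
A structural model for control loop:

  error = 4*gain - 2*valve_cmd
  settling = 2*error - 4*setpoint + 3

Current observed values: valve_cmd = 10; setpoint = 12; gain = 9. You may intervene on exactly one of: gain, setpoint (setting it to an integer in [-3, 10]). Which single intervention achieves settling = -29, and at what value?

Intervening on gain: with other inputs at their observed values, settling = 8*gain - 85. Solving for -29 gives gain = 7, within [-3, 10].
Intervening on setpoint: settling = -4*setpoint + 35. Reaching -29 requires setpoint = 16, outside [-3, 10].

set gain = 7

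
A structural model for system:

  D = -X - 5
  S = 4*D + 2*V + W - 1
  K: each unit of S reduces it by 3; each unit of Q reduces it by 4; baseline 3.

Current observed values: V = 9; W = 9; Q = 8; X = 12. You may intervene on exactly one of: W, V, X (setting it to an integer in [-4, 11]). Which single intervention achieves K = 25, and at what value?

set X = 6

Intervening on W: K = -3*W + 124. Reaching 25 requires W = 33, outside [-4, 11].
Intervening on V: K = -6*V + 151. Reaching 25 requires V = 21, outside [-4, 11].
Intervening on X: with other inputs at their observed values, K = 12*X - 47. Solving for 25 gives X = 6, within [-4, 11].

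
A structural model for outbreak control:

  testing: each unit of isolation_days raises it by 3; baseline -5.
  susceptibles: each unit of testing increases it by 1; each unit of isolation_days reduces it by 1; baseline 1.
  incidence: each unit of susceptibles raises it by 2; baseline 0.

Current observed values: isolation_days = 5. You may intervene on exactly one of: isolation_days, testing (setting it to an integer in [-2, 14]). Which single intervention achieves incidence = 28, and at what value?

Intervening on isolation_days: with other inputs at their observed values, incidence = 4*isolation_days - 8. Solving for 28 gives isolation_days = 9, within [-2, 14].
Intervening on testing: incidence = 2*testing - 8. Reaching 28 requires testing = 18, outside [-2, 14].

set isolation_days = 9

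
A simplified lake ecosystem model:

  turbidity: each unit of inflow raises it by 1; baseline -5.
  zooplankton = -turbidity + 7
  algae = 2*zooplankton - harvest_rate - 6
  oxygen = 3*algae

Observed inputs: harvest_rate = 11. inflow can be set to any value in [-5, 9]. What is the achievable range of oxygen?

-33 to 51

Substituting into the zooplankton equation gives zooplankton = -inflow + 12.
Substituting into the algae equation gives algae = -2*inflow + 7.
oxygen becomes -6*inflow + 21.
Linear in inflow, so extremes are at the endpoints: inflow = -5 gives oxygen = 51; inflow = 9 gives oxygen = -33.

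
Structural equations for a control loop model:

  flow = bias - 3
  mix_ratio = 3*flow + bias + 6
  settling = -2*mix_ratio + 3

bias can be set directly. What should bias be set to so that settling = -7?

Substituting into the mix_ratio equation gives mix_ratio = 4*bias - 3.
Substituting into the settling equation gives settling = -8*bias + 9.
Solve -8*bias + 9 = -7: bias = (-7 - 9) / -8 = 2.

bias = 2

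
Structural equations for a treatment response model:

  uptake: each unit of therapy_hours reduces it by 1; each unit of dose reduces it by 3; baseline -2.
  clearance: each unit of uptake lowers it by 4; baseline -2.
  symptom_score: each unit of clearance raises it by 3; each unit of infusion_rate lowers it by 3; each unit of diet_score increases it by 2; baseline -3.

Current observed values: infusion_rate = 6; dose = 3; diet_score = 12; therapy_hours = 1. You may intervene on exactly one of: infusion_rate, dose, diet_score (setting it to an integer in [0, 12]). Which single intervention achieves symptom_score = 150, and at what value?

Intervening on infusion_rate: with other inputs at their observed values, symptom_score = -3*infusion_rate + 159. Solving for 150 gives infusion_rate = 3, within [0, 12].
Intervening on dose: symptom_score = 36*dose + 33. Reaching 150 requires dose = 13/4, not an integer.
Intervening on diet_score: symptom_score = 2*diet_score + 117. Reaching 150 requires diet_score = 33/2, not an integer.

set infusion_rate = 3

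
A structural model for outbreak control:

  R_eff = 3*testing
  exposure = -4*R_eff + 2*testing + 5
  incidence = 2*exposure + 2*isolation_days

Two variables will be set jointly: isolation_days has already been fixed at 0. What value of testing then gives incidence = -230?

With isolation_days held at 0:
Substituting into the exposure equation gives exposure = -10*testing + 5.
So incidence = -20*testing + 10.
Solve -20*testing + 10 = -230: testing = (-230 - 10) / -20 = 12.

testing = 12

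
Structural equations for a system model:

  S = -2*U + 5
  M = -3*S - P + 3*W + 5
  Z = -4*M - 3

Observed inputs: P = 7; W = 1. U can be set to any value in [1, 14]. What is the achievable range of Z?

Substituting into the M equation gives M = 6*U - 14.
Substituting into the Z equation gives Z = -24*U + 53.
Linear in U, so extremes are at the endpoints: U = 1 gives Z = 29; U = 14 gives Z = -283.

-283 to 29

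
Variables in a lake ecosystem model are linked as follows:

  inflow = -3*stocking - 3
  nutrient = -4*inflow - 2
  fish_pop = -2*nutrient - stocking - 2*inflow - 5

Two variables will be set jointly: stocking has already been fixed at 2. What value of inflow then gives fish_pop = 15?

inflow = 3

With stocking held at 2:
Intervening on inflow fixes its value directly, overriding its dependence on stocking.
Substituting into the fish_pop equation gives fish_pop = 6*inflow - 3.
Solve 6*inflow - 3 = 15: inflow = (15 + 3) / 6 = 3.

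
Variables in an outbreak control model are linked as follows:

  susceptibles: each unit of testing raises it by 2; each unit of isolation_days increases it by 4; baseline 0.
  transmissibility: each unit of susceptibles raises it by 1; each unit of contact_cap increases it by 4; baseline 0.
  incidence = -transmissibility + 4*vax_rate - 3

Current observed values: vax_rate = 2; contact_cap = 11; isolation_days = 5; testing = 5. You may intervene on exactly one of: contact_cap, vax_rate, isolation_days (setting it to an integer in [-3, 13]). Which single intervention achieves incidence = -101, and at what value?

Intervening on contact_cap: incidence = -4*contact_cap - 25. Reaching -101 requires contact_cap = 19, outside [-3, 13].
Intervening on vax_rate: incidence = 4*vax_rate - 77. Reaching -101 requires vax_rate = -6, outside [-3, 13].
Intervening on isolation_days: with other inputs at their observed values, incidence = -4*isolation_days - 49. Solving for -101 gives isolation_days = 13, within [-3, 13].

set isolation_days = 13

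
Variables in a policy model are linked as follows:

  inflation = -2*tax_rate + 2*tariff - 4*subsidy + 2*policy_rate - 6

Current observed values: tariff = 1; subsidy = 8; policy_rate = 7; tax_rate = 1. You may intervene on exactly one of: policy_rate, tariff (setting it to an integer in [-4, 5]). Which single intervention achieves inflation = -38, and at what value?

Intervening on policy_rate: with other inputs at their observed values, inflation = 2*policy_rate - 38. Solving for -38 gives policy_rate = 0, within [-4, 5].
Intervening on tariff: inflation = 2*tariff - 26. Reaching -38 requires tariff = -6, outside [-4, 5].

set policy_rate = 0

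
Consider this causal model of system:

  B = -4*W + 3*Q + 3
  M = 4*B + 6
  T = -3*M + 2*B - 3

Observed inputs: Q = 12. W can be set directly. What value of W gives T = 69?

Substituting into the B equation gives B = -4*W + 39.
So M = -16*W + 162.
Substituting into the T equation gives T = 40*W - 411.
Solve 40*W - 411 = 69: W = (69 + 411) / 40 = 12.

W = 12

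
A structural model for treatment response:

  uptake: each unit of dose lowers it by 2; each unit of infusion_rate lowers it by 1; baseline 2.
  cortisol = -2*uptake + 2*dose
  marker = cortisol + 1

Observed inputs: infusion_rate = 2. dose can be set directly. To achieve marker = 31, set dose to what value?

dose = 5

Substituting into the uptake equation gives uptake = -2*dose.
cortisol becomes 6*dose.
Substituting into the marker equation gives marker = 6*dose + 1.
Solve 6*dose + 1 = 31: dose = (31 - 1) / 6 = 5.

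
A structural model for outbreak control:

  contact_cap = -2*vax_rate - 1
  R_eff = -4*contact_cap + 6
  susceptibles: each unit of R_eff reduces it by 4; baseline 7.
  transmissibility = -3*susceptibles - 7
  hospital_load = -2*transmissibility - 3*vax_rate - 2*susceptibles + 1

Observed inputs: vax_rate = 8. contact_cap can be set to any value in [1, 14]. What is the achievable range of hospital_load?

Intervening on contact_cap fixes its value directly, overriding its dependence on vax_rate.
Substituting into the susceptibles equation gives susceptibles = 16*contact_cap - 17.
Substituting into the transmissibility equation gives transmissibility = -48*contact_cap + 44.
Substituting into the hospital_load equation gives hospital_load = 64*contact_cap - 77.
Linear in contact_cap, so extremes are at the endpoints: contact_cap = 1 gives hospital_load = -13; contact_cap = 14 gives hospital_load = 819.

-13 to 819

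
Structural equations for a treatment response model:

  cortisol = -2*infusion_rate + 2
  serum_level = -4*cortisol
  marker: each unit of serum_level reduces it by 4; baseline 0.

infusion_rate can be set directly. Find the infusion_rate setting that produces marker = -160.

Substituting into the serum_level equation gives serum_level = 8*infusion_rate - 8.
Substituting into the marker equation gives marker = -32*infusion_rate + 32.
Solve -32*infusion_rate + 32 = -160: infusion_rate = (-160 - 32) / -32 = 6.

infusion_rate = 6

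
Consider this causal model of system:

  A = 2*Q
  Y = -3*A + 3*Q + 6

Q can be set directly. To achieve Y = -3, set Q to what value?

Substituting into the Y equation gives Y = -3*Q + 6.
Solve -3*Q + 6 = -3: Q = (-3 - 6) / -3 = 3.

Q = 3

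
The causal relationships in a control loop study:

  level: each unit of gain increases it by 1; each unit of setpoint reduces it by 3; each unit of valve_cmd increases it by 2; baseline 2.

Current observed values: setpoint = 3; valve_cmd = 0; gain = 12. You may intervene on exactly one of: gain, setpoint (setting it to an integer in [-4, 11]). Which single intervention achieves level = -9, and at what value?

set gain = -2

Intervening on gain: with other inputs at their observed values, level = gain - 7. Solving for -9 gives gain = -2, within [-4, 11].
Intervening on setpoint: level = -3*setpoint + 14. Reaching -9 requires setpoint = 23/3, not an integer.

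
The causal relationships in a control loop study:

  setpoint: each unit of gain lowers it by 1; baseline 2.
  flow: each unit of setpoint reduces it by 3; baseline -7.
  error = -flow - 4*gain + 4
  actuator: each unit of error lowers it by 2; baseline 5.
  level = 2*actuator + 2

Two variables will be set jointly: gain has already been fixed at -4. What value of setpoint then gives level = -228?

With gain held at -4:
Intervening on setpoint fixes its value directly, overriding its dependence on gain.
Substituting into the error equation gives error = 3*setpoint + 27.
So actuator = -6*setpoint - 49.
Substituting into the level equation gives level = -12*setpoint - 96.
Solve -12*setpoint - 96 = -228: setpoint = (-228 + 96) / -12 = 11.

setpoint = 11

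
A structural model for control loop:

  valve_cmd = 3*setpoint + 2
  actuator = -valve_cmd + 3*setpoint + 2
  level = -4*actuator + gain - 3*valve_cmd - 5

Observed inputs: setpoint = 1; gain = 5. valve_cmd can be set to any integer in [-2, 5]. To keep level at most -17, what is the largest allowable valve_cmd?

Intervening on valve_cmd fixes its value directly, overriding its dependence on setpoint.
Substituting into the actuator equation gives actuator = -valve_cmd + 5.
Substituting into the level equation gives level = valve_cmd - 20.
Require valve_cmd - 20 ≤ -17, so valve_cmd ≤ 3.
The largest integer in [-2, 5] satisfying this is 3.

valve_cmd = 3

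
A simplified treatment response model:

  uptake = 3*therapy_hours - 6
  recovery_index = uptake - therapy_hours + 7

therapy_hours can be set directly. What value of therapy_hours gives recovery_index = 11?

therapy_hours = 5

Substituting into the recovery_index equation gives recovery_index = 2*therapy_hours + 1.
Solve 2*therapy_hours + 1 = 11: therapy_hours = (11 - 1) / 2 = 5.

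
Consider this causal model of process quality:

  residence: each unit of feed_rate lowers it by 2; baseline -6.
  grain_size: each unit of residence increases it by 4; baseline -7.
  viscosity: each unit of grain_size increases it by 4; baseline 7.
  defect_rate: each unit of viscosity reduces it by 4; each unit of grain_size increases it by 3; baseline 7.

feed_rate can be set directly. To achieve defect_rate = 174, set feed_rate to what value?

feed_rate = -2

Substituting into the grain_size equation gives grain_size = -8*feed_rate - 31.
So viscosity = -32*feed_rate - 117.
defect_rate becomes 104*feed_rate + 382.
Solve 104*feed_rate + 382 = 174: feed_rate = (174 - 382) / 104 = -2.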